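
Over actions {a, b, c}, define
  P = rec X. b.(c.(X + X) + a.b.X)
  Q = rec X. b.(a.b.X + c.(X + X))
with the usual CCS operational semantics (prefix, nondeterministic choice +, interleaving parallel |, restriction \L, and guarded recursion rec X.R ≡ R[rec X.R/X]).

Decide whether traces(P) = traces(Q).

YES

P's transition system — 4 states:
  u0 = rec X. b.(c.(X + X) + a.b.X) ⊢ -b-> u1
  u1 = c.((rec X. b.(c.(X + X) + a.b.X)) + (rec X. b.(c.(X + X) + a.b.X))) + a.b.(rec X. b.(c.(X + X) + a.b.X)) ⊢ -a-> u2, -c-> u3
  u2 = b.(rec X. b.(c.(X + X) + a.b.X)) ⊢ -b-> u0
  u3 = (rec X. b.(c.(X + X) + a.b.X)) + (rec X. b.(c.(X + X) + a.b.X)) ⊢ -b-> u1
Q's transition system — 4 states:
  v0 = rec X. b.(a.b.X + c.(X + X)) ⊢ -b-> v1
  v1 = a.b.(rec X. b.(a.b.X + c.(X + X))) + c.((rec X. b.(a.b.X + c.(X + X))) + (rec X. b.(a.b.X + c.(X + X)))) ⊢ -a-> v2, -c-> v3
  v2 = b.(rec X. b.(a.b.X + c.(X + X))) ⊢ -b-> v0
  v3 = (rec X. b.(a.b.X + c.(X + X))) + (rec X. b.(a.b.X + c.(X + X))) ⊢ -b-> v1
Coarsest stable partition (strong bisimilarity classes):
  B0 = {u0, u3, v0, v3}
  B1 = {u1, v1}
  B2 = {u2, v2}
u0 ∈ B0, v0 ∈ B0 → same block
Bisimilar ⇒ trace-equivalent.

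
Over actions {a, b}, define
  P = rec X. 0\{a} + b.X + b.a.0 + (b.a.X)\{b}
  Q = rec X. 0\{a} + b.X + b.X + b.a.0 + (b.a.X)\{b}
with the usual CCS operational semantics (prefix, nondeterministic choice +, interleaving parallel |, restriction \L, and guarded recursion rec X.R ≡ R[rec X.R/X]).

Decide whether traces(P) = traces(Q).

YES

LTS(P): 3 reachable states
  s0 = rec X. 0\{a} + b.X + b.a.0 + (b.a.X)\{b} ⊢ --b--▸ s0, --b--▸ s1
  s1 = a.0 ⊢ --a--▸ s2
  s2 = 0 ⊢ deadlocked
LTS(Q): 3 reachable states
  t0 = rec X. 0\{a} + b.X + b.X + b.a.0 + (b.a.X)\{b} ⊢ --b--▸ t0, --b--▸ t1
  t1 = a.0 ⊢ --a--▸ t2
  t2 = 0 ⊢ deadlocked
Coarsest stable partition (strong bisimilarity classes):
  B0 = {s0, t0}
  B1 = {s1, t1}
  B2 = {s2, t2}
s0 ∈ B0, t0 ∈ B0 → same block
Bisimilar ⇒ trace-equivalent.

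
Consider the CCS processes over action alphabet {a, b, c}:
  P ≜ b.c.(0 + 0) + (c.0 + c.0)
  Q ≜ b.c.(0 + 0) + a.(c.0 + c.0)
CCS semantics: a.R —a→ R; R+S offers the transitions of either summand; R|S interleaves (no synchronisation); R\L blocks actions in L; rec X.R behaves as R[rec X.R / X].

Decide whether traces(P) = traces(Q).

trace-distinct — witness ⟨c⟩

Reachable graph of P (4 states):
  p0 = b.c.(0 + 0) + (c.0 + c.0) has moves =b=> p1, =c=> p2
  p1 = c.(0 + 0) has moves =c=> p3
  p2 = 0 has moves (no moves)
  p3 = 0 + 0 has moves (no moves)
Reachable graph of Q (5 states):
  q0 = b.c.(0 + 0) + a.(c.0 + c.0) has moves =a=> q1, =b=> q2
  q1 = c.0 + c.0 has moves =c=> q3
  q2 = c.(0 + 0) has moves =c=> q4
  q3 = 0 has moves (no moves)
  q4 = 0 + 0 has moves (no moves)
Executing c from P (initial set {p0}):
  step 1 (c): {p2}
  P completes σ.
Executing c from Q (initial set {q0}):
  step 1 (c): ∅ (Q stuck)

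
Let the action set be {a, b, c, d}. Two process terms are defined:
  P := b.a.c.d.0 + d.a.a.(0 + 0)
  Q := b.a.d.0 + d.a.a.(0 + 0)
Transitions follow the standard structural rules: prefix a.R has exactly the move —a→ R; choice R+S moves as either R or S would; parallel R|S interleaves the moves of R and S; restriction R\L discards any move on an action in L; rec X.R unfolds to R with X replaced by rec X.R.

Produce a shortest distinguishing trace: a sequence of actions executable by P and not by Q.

bac

LTS(P): 8 reachable states
  m0 = b.a.c.d.0 + d.a.a.(0 + 0) :: --b--▸ m1, --d--▸ m2
  m1 = a.c.d.0 :: --a--▸ m3
  m2 = a.a.(0 + 0) :: --a--▸ m4
  m3 = c.d.0 :: --c--▸ m5
  m4 = a.(0 + 0) :: --a--▸ m6
  m5 = d.0 :: --d--▸ m7
  m6 = 0 + 0 :: deadlocked
  m7 = 0 :: deadlocked
LTS(Q): 7 reachable states
  n0 = b.a.d.0 + d.a.a.(0 + 0) :: --b--▸ n1, --d--▸ n2
  n1 = a.d.0 :: --a--▸ n3
  n2 = a.a.(0 + 0) :: --a--▸ n4
  n3 = d.0 :: --d--▸ n5
  n4 = a.(0 + 0) :: --a--▸ n6
  n5 = 0 :: deadlocked
  n6 = 0 + 0 :: deadlocked
Trace ⟨bac⟩ through P, begin at {m0}:
  after b @ step 1: {m1}
  after a @ step 2: {m3}
  after c @ step 3: {m5}
  P completes σ.
Trace ⟨bac⟩ through Q, begin at {n0}:
  after b @ step 1: {n1}
  after a @ step 2: {n3}
  after c @ step 3: ∅  — Q cannot continue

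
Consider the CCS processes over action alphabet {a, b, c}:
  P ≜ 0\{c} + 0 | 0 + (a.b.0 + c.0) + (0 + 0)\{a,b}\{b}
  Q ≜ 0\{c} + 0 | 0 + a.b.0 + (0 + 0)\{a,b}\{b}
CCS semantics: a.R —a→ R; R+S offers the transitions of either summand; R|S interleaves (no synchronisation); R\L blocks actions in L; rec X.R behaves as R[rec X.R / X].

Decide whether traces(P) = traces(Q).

LTS(P): 3 reachable states
  u0 = 0\{c} + 0 | 0 + (a.b.0 + c.0) + (0 + 0)\{a,b}\{b} has moves -a-> u1, -c-> u2
  u1 = b.0 has moves -b-> u2
  u2 = 0 has moves ∅
LTS(Q): 3 reachable states
  v0 = 0\{c} + 0 | 0 + a.b.0 + (0 + 0)\{a,b}\{b} has moves -a-> v1
  v1 = b.0 has moves -b-> v2
  v2 = 0 has moves ∅
Executing c from P (initial set {u0}):
  step 1 (c): {u2}
  ✓ P
Executing c from Q (initial set {v0}):
  step 1 (c): ∅  — Q cannot continue

traces(P) ≠ traces(Q) — witness ⟨c⟩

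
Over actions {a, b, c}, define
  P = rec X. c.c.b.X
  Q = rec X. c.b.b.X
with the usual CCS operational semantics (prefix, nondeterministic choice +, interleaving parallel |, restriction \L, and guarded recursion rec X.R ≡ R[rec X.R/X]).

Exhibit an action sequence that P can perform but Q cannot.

P's transition system — 3 states:
  m0 = rec X. c.c.b.X | =c=> m1
  m1 = c.b.(rec X. c.c.b.X) | =c=> m2
  m2 = b.(rec X. c.c.b.X) | =b=> m0
Q's transition system — 3 states:
  n0 = rec X. c.b.b.X | =c=> n1
  n1 = b.b.(rec X. c.b.b.X) | =b=> n2
  n2 = b.(rec X. c.b.b.X) | =b=> n0
Run σ = ⟨cc⟩ on P: start {m0}
  [1] c ⇒ {m1}
  [2] c ⇒ {m2}
  P completes σ.
Run σ = ⟨cc⟩ on Q: start {n0}
  [1] c ⇒ {n1}
  [2] c ⇒ ∅ (Q stuck)

cc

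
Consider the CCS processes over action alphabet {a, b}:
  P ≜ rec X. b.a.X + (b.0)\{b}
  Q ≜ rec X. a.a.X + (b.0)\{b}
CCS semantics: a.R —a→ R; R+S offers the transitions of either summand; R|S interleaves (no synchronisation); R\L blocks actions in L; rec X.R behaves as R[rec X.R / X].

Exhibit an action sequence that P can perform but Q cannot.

LTS(P): 2 reachable states
  s0 = rec X. b.a.X + (b.0)\{b} | --b--▸ s1
  s1 = a.(rec X. b.a.X + (b.0)\{b}) | --a--▸ s0
LTS(Q): 2 reachable states
  t0 = rec X. a.a.X + (b.0)\{b} | --a--▸ t1
  t1 = a.(rec X. a.a.X + (b.0)\{b}) | --a--▸ t0
Executing b from P (initial set {s0}):
  step 1 (b): {s1}
  — P admits the full trace.
Executing b from Q (initial set {t0}):
  step 1 (b): ∅ (Q stuck)

b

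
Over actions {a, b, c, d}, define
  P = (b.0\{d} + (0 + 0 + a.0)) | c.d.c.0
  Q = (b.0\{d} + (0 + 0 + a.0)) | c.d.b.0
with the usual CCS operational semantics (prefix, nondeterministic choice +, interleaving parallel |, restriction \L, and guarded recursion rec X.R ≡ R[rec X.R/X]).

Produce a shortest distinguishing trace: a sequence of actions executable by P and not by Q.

cdc

Reachable graph of P (12 states):
  s0 = (b.0\{d} + (0 + 0 + a.0)) | c.d.c.0 ⊢ ··a··> s1, ··b··> s2, ··c··> s3
  s1 = 0 | c.d.c.0 ⊢ ··c··> s4
  s2 = 0\{d} | c.d.c.0 ⊢ ··c··> s5
  s3 = (b.0\{d} + (0 + 0 + a.0)) | d.c.0 ⊢ ··a··> s4, ··b··> s5, ··d··> s6
  s4 = 0 | d.c.0 ⊢ ··d··> s7
  s5 = 0\{d} | d.c.0 ⊢ ··d··> s8
  s6 = (b.0\{d} + (0 + 0 + a.0)) | c.0 ⊢ ··a··> s7, ··b··> s8, ··c··> s9
  s7 = 0 | c.0 ⊢ ··c··> s10
  s8 = 0\{d} | c.0 ⊢ ··c··> s11
  s9 = (b.0\{d} + (0 + 0 + a.0)) | 0 ⊢ ··a··> s10, ··b··> s11
  s10 = 0 | 0 ⊢ ·
  s11 = 0\{d} | 0 ⊢ ·
Reachable graph of Q (12 states):
  t0 = (b.0\{d} + (0 + 0 + a.0)) | c.d.b.0 ⊢ ··a··> t1, ··b··> t2, ··c··> t3
  t1 = 0 | c.d.b.0 ⊢ ··c··> t4
  t2 = 0\{d} | c.d.b.0 ⊢ ··c··> t5
  t3 = (b.0\{d} + (0 + 0 + a.0)) | d.b.0 ⊢ ··a··> t4, ··b··> t5, ··d··> t6
  t4 = 0 | d.b.0 ⊢ ··d··> t7
  t5 = 0\{d} | d.b.0 ⊢ ··d··> t8
  t6 = (b.0\{d} + (0 + 0 + a.0)) | b.0 ⊢ ··a··> t7, ··b··> t8, ··b··> t9
  t7 = 0 | b.0 ⊢ ··b··> t10
  t8 = 0\{d} | b.0 ⊢ ··b··> t11
  t9 = (b.0\{d} + (0 + 0 + a.0)) | 0 ⊢ ··a··> t10, ··b··> t11
  t10 = 0 | 0 ⊢ ·
  t11 = 0\{d} | 0 ⊢ ·
Trace ⟨cdc⟩ through P, begin at {s0}:
  after c @ step 1: {s3}
  after d @ step 2: {s6}
  after c @ step 3: {s9}
  ✓ P
Trace ⟨cdc⟩ through Q, begin at {t0}:
  after c @ step 1: {t3}
  after d @ step 2: {t6}
  after c @ step 3: no successor for Q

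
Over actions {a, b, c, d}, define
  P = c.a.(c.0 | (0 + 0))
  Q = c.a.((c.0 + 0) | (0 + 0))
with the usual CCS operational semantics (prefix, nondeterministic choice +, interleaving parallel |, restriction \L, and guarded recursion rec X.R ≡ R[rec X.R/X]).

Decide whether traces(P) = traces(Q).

YES

Reachable graph of P (4 states):
  m0 = c.a.(c.0 | (0 + 0)) → ··c··> m1
  m1 = a.(c.0 | (0 + 0)) → ··a··> m2
  m2 = c.0 | (0 + 0) → ··c··> m3
  m3 = 0 | (0 + 0) → ·
Reachable graph of Q (4 states):
  n0 = c.a.((c.0 + 0) | (0 + 0)) → ··c··> n1
  n1 = a.((c.0 + 0) | (0 + 0)) → ··a··> n2
  n2 = (c.0 + 0) | (0 + 0) → ··c··> n3
  n3 = 0 | (0 + 0) → ·
Partition-refinement fixed point:
  B0 = {m0, n0}
  B1 = {m1, n1}
  B2 = {m2, n2}
  B3 = {m3, n3}
m0 ∈ B0, n0 ∈ B0 → same block
Bisimilar ⇒ trace-equivalent.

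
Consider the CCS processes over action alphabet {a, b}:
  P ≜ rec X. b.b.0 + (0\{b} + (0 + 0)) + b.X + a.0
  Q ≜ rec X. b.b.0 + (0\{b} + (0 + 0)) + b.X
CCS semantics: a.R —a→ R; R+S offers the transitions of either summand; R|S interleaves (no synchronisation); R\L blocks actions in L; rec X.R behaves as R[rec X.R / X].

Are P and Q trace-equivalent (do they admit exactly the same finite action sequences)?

traces(P) ≠ traces(Q) — witness ⟨a⟩

P's transition system — 3 states:
  m0 = rec X. b.b.0 + (0\{b} + (0 + 0)) + b.X + a.0 | -a-> m1, -b-> m0, -b-> m2
  m1 = 0 | ∅
  m2 = b.0 | -b-> m1
Q's transition system — 3 states:
  n0 = rec X. b.b.0 + (0\{b} + (0 + 0)) + b.X | -b-> n0, -b-> n1
  n1 = b.0 | -b-> n2
  n2 = 0 | ∅
Executing a from P (initial set {m0}):
  [1] a ⇒ {m1}
  ✓ P
Executing a from Q (initial set {n0}):
  [1] a ⇒ ∅  — Q cannot continue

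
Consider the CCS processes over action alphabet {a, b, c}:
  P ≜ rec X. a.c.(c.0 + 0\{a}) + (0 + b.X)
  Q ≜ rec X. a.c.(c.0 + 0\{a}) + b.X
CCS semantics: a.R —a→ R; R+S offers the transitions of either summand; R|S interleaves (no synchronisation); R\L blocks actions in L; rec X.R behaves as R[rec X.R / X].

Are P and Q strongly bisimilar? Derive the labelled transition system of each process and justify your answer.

P's transition system — 4 states:
  m0 = rec X. a.c.(c.0 + 0\{a}) + (0 + b.X) has moves -a-> m1, -b-> m0
  m1 = c.(c.0 + 0\{a}) has moves -c-> m2
  m2 = c.0 + 0\{a} has moves -c-> m3
  m3 = 0 has moves deadlocked
Q's transition system — 4 states:
  n0 = rec X. a.c.(c.0 + 0\{a}) + b.X has moves -a-> n1, -b-> n0
  n1 = c.(c.0 + 0\{a}) has moves -c-> n2
  n2 = c.0 + 0\{a} has moves -c-> n3
  n3 = 0 has moves deadlocked
Bisimilarity quotient blocks:
  B0 = {m0, n0}
  B1 = {m1, n1}
  B2 = {m2, n2}
  B3 = {m3, n3}
m0 ∈ B0, n0 ∈ B0 → same block

bisimilar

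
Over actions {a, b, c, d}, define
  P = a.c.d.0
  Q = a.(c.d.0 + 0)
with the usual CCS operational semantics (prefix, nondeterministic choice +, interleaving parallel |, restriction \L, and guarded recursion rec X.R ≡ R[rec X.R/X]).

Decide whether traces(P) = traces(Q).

traces(P) = traces(Q)

P's transition system — 4 states:
  u0 = a.c.d.0 | =a=> u1
  u1 = c.d.0 | =c=> u2
  u2 = d.0 | =d=> u3
  u3 = 0 | deadlocked
Q's transition system — 4 states:
  v0 = a.(c.d.0 + 0) | =a=> v1
  v1 = c.d.0 + 0 | =c=> v2
  v2 = d.0 | =d=> v3
  v3 = 0 | deadlocked
Bisimilarity quotient blocks:
  B0 = {u0, v0}
  B1 = {u1, v1}
  B2 = {u2, v2}
  B3 = {u3, v3}
u0 ∈ B0, v0 ∈ B0 → same block
Bisimilar ⇒ trace-equivalent.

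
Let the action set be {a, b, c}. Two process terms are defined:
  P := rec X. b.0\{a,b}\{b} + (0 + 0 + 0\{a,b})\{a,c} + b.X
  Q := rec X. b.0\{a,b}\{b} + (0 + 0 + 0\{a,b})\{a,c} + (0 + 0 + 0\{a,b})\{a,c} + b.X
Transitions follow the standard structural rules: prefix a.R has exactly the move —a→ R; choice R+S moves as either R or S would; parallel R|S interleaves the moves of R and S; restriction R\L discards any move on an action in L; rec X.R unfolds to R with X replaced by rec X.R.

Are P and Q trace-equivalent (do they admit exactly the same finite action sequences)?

Reachable graph of P (2 states):
  m0 = rec X. b.0\{a,b}\{b} + (0 + 0 + 0\{a,b})\{a,c} + b.X :: =b=> m0, =b=> m1
  m1 = 0\{a,b}\{b} :: stopped
Reachable graph of Q (2 states):
  n0 = rec X. b.0\{a,b}\{b} + (0 + 0 + 0\{a,b})\{a,c} + (0 + 0 + 0\{a,b})\{a,c} + b.X :: =b=> n0, =b=> n1
  n1 = 0\{a,b}\{b} :: stopped
Bisimilarity quotient blocks:
  B0 = {m0, n0}
  B1 = {m1, n1}
m0 ∈ B0, n0 ∈ B0 → same block
Bisimilar ⇒ trace-equivalent.

trace-equivalent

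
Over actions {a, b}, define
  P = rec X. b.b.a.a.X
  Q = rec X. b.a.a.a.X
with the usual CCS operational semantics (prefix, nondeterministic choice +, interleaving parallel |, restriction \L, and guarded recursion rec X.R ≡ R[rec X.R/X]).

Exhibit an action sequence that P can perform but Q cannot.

Reachable graph of P (4 states):
  m0 = rec X. b.b.a.a.X :: ··b··> m1
  m1 = b.a.a.(rec X. b.b.a.a.X) :: ··b··> m2
  m2 = a.a.(rec X. b.b.a.a.X) :: ··a··> m3
  m3 = a.(rec X. b.b.a.a.X) :: ··a··> m0
Reachable graph of Q (4 states):
  n0 = rec X. b.a.a.a.X :: ··b··> n1
  n1 = a.a.a.(rec X. b.a.a.a.X) :: ··a··> n2
  n2 = a.a.(rec X. b.a.a.a.X) :: ··a··> n3
  n3 = a.(rec X. b.a.a.a.X) :: ··a··> n0
Run σ = ⟨bb⟩ on P: start {m0}
  step 1 (b): {m1}
  step 2 (b): {m2}
  P completes σ.
Run σ = ⟨bb⟩ on Q: start {n0}
  step 1 (b): {n1}
  step 2 (b): ∅ (Q stuck)

bb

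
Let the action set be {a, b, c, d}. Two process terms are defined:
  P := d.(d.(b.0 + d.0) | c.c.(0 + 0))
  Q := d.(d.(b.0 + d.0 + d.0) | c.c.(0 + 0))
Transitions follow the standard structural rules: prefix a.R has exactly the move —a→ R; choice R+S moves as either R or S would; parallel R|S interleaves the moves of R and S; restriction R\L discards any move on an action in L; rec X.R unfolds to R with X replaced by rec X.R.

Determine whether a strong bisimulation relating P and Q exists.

bisimilar

Reachable graph of P (10 states):
  u0 = d.(d.(b.0 + d.0) | c.c.(0 + 0)) | =d=> u1
  u1 = d.(b.0 + d.0) | c.c.(0 + 0) | =c=> u2, =d=> u3
  u2 = d.(b.0 + d.0) | c.(0 + 0) | =c=> u4, =d=> u5
  u3 = (b.0 + d.0) | c.c.(0 + 0) | =b=> u6, =c=> u5, =d=> u6
  u4 = d.(b.0 + d.0) | (0 + 0) | =d=> u7
  u5 = (b.0 + d.0) | c.(0 + 0) | =b=> u8, =c=> u7, =d=> u8
  u6 = 0 | c.c.(0 + 0) | =c=> u8
  u7 = (b.0 + d.0) | (0 + 0) | =b=> u9, =d=> u9
  u8 = 0 | c.(0 + 0) | =c=> u9
  u9 = 0 | (0 + 0) | ∅
Reachable graph of Q (10 states):
  v0 = d.(d.(b.0 + d.0 + d.0) | c.c.(0 + 0)) | =d=> v1
  v1 = d.(b.0 + d.0 + d.0) | c.c.(0 + 0) | =c=> v2, =d=> v3
  v2 = d.(b.0 + d.0 + d.0) | c.(0 + 0) | =c=> v4, =d=> v5
  v3 = (b.0 + d.0 + d.0) | c.c.(0 + 0) | =b=> v6, =c=> v5, =d=> v6
  v4 = d.(b.0 + d.0 + d.0) | (0 + 0) | =d=> v7
  v5 = (b.0 + d.0 + d.0) | c.(0 + 0) | =b=> v8, =c=> v7, =d=> v8
  v6 = 0 | c.c.(0 + 0) | =c=> v8
  v7 = (b.0 + d.0 + d.0) | (0 + 0) | =b=> v9, =d=> v9
  v8 = 0 | c.(0 + 0) | =c=> v9
  v9 = 0 | (0 + 0) | ∅
Bisimilarity quotient blocks:
  B0 = {u0, v0}
  B1 = {u1, v1}
  B2 = {u3, v3}
  B3 = {u5, v5}
  B4 = {u7, v7}
  B5 = {u9, v9}
  B6 = {u8, v8}
  B7 = {u6, v6}
  B8 = {u2, v2}
  B9 = {u4, v4}
u0 ∈ B0, v0 ∈ B0 → same block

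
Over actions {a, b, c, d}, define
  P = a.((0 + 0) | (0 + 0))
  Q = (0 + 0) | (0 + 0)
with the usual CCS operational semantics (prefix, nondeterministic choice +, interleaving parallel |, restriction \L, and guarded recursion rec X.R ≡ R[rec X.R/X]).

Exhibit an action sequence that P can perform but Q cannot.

a

Reachable graph of P (2 states):
  s0 = a.((0 + 0) | (0 + 0)) :: -a-> s1
  s1 = (0 + 0) | (0 + 0) :: (no moves)
Reachable graph of Q (1 states):
  t0 = (0 + 0) | (0 + 0) :: (no moves)
Executing a from P (initial set {s0}):
  step 1 (a): {s1}
  — P admits the full trace.
Executing a from Q (initial set {t0}):
  step 1 (a): no successor for Q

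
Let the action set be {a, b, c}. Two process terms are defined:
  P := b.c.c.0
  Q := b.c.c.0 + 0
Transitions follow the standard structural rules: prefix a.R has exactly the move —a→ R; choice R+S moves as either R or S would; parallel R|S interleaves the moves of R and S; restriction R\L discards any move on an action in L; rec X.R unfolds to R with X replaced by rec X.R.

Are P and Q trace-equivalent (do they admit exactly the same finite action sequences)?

trace-equivalent

Reachable graph of P (4 states):
  s0 = b.c.c.0 | =b=> s1
  s1 = c.c.0 | =c=> s2
  s2 = c.0 | =c=> s3
  s3 = 0 | ·
Reachable graph of Q (4 states):
  t0 = b.c.c.0 + 0 | =b=> t1
  t1 = c.c.0 | =c=> t2
  t2 = c.0 | =c=> t3
  t3 = 0 | ·
Partition-refinement fixed point:
  B0 = {s0, t0}
  B1 = {s1, t1}
  B2 = {s2, t2}
  B3 = {s3, t3}
s0 ∈ B0, t0 ∈ B0 → same block
Bisimilar ⇒ trace-equivalent.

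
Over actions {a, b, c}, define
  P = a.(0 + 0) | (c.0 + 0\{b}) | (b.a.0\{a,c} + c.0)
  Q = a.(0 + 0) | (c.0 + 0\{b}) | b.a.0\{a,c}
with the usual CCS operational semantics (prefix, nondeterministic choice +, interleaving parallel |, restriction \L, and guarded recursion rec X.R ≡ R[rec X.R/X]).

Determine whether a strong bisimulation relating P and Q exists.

LTS(P): 16 reachable states
  u0 = a.(0 + 0) | (c.0 + 0\{b}) | (b.a.0\{a,c} + c.0) | --a--▸ u1, --b--▸ u2, --c--▸ u3, --c--▸ u4
  u1 = (0 + 0) | (c.0 + 0\{b}) | (b.a.0\{a,c} + c.0) | --b--▸ u5, --c--▸ u6, --c--▸ u7
  u2 = a.(0 + 0) | (c.0 + 0\{b}) | a.0\{a,c} | --a--▸ u5, --a--▸ u8, --c--▸ u9
  u3 = a.(0 + 0) | (c.0 + 0\{b}) | 0 | --a--▸ u6, --c--▸ u10
  u4 = a.(0 + 0) | 0 | (b.a.0\{a,c} + c.0) | --a--▸ u7, --b--▸ u9, --c--▸ u10
  u5 = (0 + 0) | (c.0 + 0\{b}) | a.0\{a,c} | --a--▸ u11, --c--▸ u12
  u6 = (0 + 0) | (c.0 + 0\{b}) | 0 | --c--▸ u13
  u7 = (0 + 0) | 0 | (b.a.0\{a,c} + c.0) | --b--▸ u12, --c--▸ u13
  u8 = a.(0 + 0) | (c.0 + 0\{b}) | 0\{a,c} | --a--▸ u11, --c--▸ u14
  u9 = a.(0 + 0) | 0 | a.0\{a,c} | --a--▸ u12, --a--▸ u14
  u10 = a.(0 + 0) | 0 | 0 | --a--▸ u13
  u11 = (0 + 0) | (c.0 + 0\{b}) | 0\{a,c} | --c--▸ u15
  u12 = (0 + 0) | 0 | a.0\{a,c} | --a--▸ u15
  u13 = (0 + 0) | 0 | 0 | ∅
  u14 = a.(0 + 0) | 0 | 0\{a,c} | --a--▸ u15
  u15 = (0 + 0) | 0 | 0\{a,c} | ∅
LTS(Q): 12 reachable states
  v0 = a.(0 + 0) | (c.0 + 0\{b}) | b.a.0\{a,c} | --a--▸ v1, --b--▸ v2, --c--▸ v3
  v1 = (0 + 0) | (c.0 + 0\{b}) | b.a.0\{a,c} | --b--▸ v4, --c--▸ v5
  v2 = a.(0 + 0) | (c.0 + 0\{b}) | a.0\{a,c} | --a--▸ v4, --a--▸ v6, --c--▸ v7
  v3 = a.(0 + 0) | 0 | b.a.0\{a,c} | --a--▸ v5, --b--▸ v7
  v4 = (0 + 0) | (c.0 + 0\{b}) | a.0\{a,c} | --a--▸ v8, --c--▸ v9
  v5 = (0 + 0) | 0 | b.a.0\{a,c} | --b--▸ v9
  v6 = a.(0 + 0) | (c.0 + 0\{b}) | 0\{a,c} | --a--▸ v8, --c--▸ v10
  v7 = a.(0 + 0) | 0 | a.0\{a,c} | --a--▸ v10, --a--▸ v9
  v8 = (0 + 0) | (c.0 + 0\{b}) | 0\{a,c} | --c--▸ v11
  v9 = (0 + 0) | 0 | a.0\{a,c} | --a--▸ v11
  v10 = a.(0 + 0) | 0 | 0\{a,c} | --a--▸ v11
  v11 = (0 + 0) | 0 | 0\{a,c} | ∅
Partition-refinement fixed point:
  B0 = {u0}
  B1 = {u4}
  B2 = {u9, v7}
  B3 = {u10, u12, u14, v10, v9}
  B4 = {u13, u15, v11}
  B5 = {u7}
  B6 = {u1}
  B7 = {u3, u5, u8, v4, v6}
  B8 = {u11, u6, v8}
  B9 = {u2, v2}
  B10 = {v0}
  B11 = {v3}
  B12 = {v5}
  B13 = {v1}
u0 ∈ B0, v0 ∈ B10 → different blocks

P ≁ Q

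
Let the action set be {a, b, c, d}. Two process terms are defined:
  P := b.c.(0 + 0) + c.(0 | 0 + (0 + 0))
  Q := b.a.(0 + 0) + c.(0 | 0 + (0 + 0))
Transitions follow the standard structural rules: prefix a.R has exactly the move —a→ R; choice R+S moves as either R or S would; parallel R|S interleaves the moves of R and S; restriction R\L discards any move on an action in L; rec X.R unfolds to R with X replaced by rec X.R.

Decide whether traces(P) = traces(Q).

Reachable graph of P (4 states):
  u0 = b.c.(0 + 0) + c.(0 | 0 + (0 + 0)) | --b--▸ u1, --c--▸ u2
  u1 = c.(0 + 0) | --c--▸ u3
  u2 = 0 | 0 + (0 + 0) | deadlocked
  u3 = 0 + 0 | deadlocked
Reachable graph of Q (4 states):
  v0 = b.a.(0 + 0) + c.(0 | 0 + (0 + 0)) | --b--▸ v1, --c--▸ v2
  v1 = a.(0 + 0) | --a--▸ v3
  v2 = 0 | 0 + (0 + 0) | deadlocked
  v3 = 0 + 0 | deadlocked
Executing bc from P (initial set {u0}):
  step 1 (b): {u1}
  step 2 (c): {u3}
  P completes σ.
Executing bc from Q (initial set {v0}):
  step 1 (b): {v1}
  step 2 (c): no successor for Q

traces(P) ≠ traces(Q) — witness ⟨bc⟩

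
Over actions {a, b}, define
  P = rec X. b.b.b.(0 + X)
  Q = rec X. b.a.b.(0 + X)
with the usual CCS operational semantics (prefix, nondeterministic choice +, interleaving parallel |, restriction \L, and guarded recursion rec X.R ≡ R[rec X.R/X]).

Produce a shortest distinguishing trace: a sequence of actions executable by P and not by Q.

bb

P's transition system — 4 states:
  m0 = rec X. b.b.b.(0 + X) :: --b--▸ m1
  m1 = b.b.(0 + (rec X. b.b.b.(0 + X))) :: --b--▸ m2
  m2 = b.(0 + (rec X. b.b.b.(0 + X))) :: --b--▸ m3
  m3 = 0 + (rec X. b.b.b.(0 + X)) :: --b--▸ m1
Q's transition system — 4 states:
  n0 = rec X. b.a.b.(0 + X) :: --b--▸ n1
  n1 = a.b.(0 + (rec X. b.a.b.(0 + X))) :: --a--▸ n2
  n2 = b.(0 + (rec X. b.a.b.(0 + X))) :: --b--▸ n3
  n3 = 0 + (rec X. b.a.b.(0 + X)) :: --b--▸ n1
Trace ⟨bb⟩ through P, begin at {m0}:
  step 1 (b): {m1}
  step 2 (b): {m2}
  P completes σ.
Trace ⟨bb⟩ through Q, begin at {n0}:
  step 1 (b): {n1}
  step 2 (b): ∅  — Q cannot continue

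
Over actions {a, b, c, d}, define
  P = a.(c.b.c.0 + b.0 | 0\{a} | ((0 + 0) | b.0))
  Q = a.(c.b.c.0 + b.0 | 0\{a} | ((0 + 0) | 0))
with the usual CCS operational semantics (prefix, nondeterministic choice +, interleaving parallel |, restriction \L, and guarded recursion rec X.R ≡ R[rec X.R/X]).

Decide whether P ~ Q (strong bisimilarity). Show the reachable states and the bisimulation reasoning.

NO

LTS(P): 8 reachable states
  m0 = a.(c.b.c.0 + b.0 | 0\{a} | ((0 + 0) | b.0)) has moves -a-> m1
  m1 = c.b.c.0 + b.0 | 0\{a} | ((0 + 0) | b.0) has moves -b-> m2, -b-> m3, -c-> m4
  m2 = 0 | 0\{a} | ((0 + 0) | b.0) has moves -b-> m5
  m3 = b.0 | 0\{a} | ((0 + 0) | 0) has moves -b-> m5
  m4 = b.c.0 has moves -b-> m6
  m5 = 0 | 0\{a} | ((0 + 0) | 0) has moves (no moves)
  m6 = c.0 has moves -c-> m7
  m7 = 0 has moves (no moves)
LTS(Q): 6 reachable states
  n0 = a.(c.b.c.0 + b.0 | 0\{a} | ((0 + 0) | 0)) has moves -a-> n1
  n1 = c.b.c.0 + b.0 | 0\{a} | ((0 + 0) | 0) has moves -b-> n2, -c-> n3
  n2 = 0 | 0\{a} | ((0 + 0) | 0) has moves (no moves)
  n3 = b.c.0 has moves -b-> n4
  n4 = c.0 has moves -c-> n5
  n5 = 0 has moves (no moves)
Bisimilarity quotient blocks:
  B0 = {m0}
  B1 = {m1}
  B2 = {m2, m3}
  B3 = {m5, m7, n2, n5}
  B4 = {m4, n3}
  B5 = {m6, n4}
  B6 = {n0}
  B7 = {n1}
m0 ∈ B0, n0 ∈ B6 → different blocks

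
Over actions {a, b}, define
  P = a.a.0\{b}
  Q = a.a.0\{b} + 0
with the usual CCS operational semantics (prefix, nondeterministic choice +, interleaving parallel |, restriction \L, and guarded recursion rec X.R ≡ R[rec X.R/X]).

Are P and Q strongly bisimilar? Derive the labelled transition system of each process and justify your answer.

P ~ Q

LTS(P): 3 reachable states
  s0 = a.a.0\{b} has moves -a-> s1
  s1 = a.0\{b} has moves -a-> s2
  s2 = 0\{b} has moves ∅
LTS(Q): 3 reachable states
  t0 = a.a.0\{b} + 0 has moves -a-> t1
  t1 = a.0\{b} has moves -a-> t2
  t2 = 0\{b} has moves ∅
Coarsest stable partition (strong bisimilarity classes):
  B0 = {s0, t0}
  B1 = {s1, t1}
  B2 = {s2, t2}
s0 ∈ B0, t0 ∈ B0 → same block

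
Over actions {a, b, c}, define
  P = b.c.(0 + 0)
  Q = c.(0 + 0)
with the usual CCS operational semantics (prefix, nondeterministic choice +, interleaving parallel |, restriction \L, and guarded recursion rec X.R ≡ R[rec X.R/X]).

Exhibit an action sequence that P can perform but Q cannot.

b

Reachable graph of P (3 states):
  p0 = b.c.(0 + 0) has moves =b=> p1
  p1 = c.(0 + 0) has moves =c=> p2
  p2 = 0 + 0 has moves deadlocked
Reachable graph of Q (2 states):
  q0 = c.(0 + 0) has moves =c=> q1
  q1 = 0 + 0 has moves deadlocked
Run σ = ⟨b⟩ on P: start {p0}
  [1] b ⇒ {p1}
  ✓ P
Run σ = ⟨b⟩ on Q: start {q0}
  [1] b ⇒ no successor for Q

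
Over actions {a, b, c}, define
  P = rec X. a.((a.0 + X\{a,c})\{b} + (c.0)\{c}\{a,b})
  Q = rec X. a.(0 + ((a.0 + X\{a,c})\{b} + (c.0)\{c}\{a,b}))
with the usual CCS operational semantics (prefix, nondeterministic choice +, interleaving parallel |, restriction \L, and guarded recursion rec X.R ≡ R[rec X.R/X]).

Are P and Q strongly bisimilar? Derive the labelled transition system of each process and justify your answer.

P's transition system — 3 states:
  s0 = rec X. a.((a.0 + X\{a,c})\{b} + (c.0)\{c}\{a,b}) ⊢ —a→ s1
  s1 = (a.0 + (rec X. a.((a.0 + X\{a,c})\{b} + (c.0)\{c}\{a,b}))\{a,c})\{b} + (c.0)\{c}\{a,b} ⊢ —a→ s2
  s2 = 0\{b} ⊢ ∅
Q's transition system — 3 states:
  t0 = rec X. a.(0 + ((a.0 + X\{a,c})\{b} + (c.0)\{c}\{a,b})) ⊢ —a→ t1
  t1 = 0 + ((a.0 + (rec X. a.(0 + ((a.0 + X\{a,c})\{b} + (c.0)\{c}\{a,b})))\{a,c})\{b} + (c.0)\{c}\{a,b}) ⊢ —a→ t2
  t2 = 0\{b} ⊢ ∅
Bisimilarity quotient blocks:
  B0 = {s0, t0}
  B1 = {s1, t1}
  B2 = {s2, t2}
s0 ∈ B0, t0 ∈ B0 → same block

P ~ Q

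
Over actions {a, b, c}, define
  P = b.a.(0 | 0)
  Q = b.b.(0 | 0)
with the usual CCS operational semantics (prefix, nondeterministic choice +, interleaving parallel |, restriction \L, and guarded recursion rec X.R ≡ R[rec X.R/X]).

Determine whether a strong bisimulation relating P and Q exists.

not bisimilar

Reachable graph of P (3 states):
  p0 = b.a.(0 | 0) ⊢ -b-> p1
  p1 = a.(0 | 0) ⊢ -a-> p2
  p2 = 0 | 0 ⊢ stopped
Reachable graph of Q (3 states):
  q0 = b.b.(0 | 0) ⊢ -b-> q1
  q1 = b.(0 | 0) ⊢ -b-> q2
  q2 = 0 | 0 ⊢ stopped
Partition-refinement fixed point:
  B0 = {p0}
  B1 = {p1}
  B2 = {p2, q2}
  B3 = {q0}
  B4 = {q1}
p0 ∈ B0, q0 ∈ B3 → different blocks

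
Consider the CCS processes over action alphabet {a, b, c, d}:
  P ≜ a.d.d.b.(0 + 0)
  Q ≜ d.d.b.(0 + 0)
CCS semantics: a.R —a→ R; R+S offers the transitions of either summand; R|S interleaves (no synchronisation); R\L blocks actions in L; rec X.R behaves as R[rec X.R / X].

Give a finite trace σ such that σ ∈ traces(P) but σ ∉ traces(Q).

a

Reachable graph of P (5 states):
  s0 = a.d.d.b.(0 + 0) → =a=> s1
  s1 = d.d.b.(0 + 0) → =d=> s2
  s2 = d.b.(0 + 0) → =d=> s3
  s3 = b.(0 + 0) → =b=> s4
  s4 = 0 + 0 → deadlocked
Reachable graph of Q (4 states):
  t0 = d.d.b.(0 + 0) → =d=> t1
  t1 = d.b.(0 + 0) → =d=> t2
  t2 = b.(0 + 0) → =b=> t3
  t3 = 0 + 0 → deadlocked
Trace ⟨a⟩ through P, begin at {s0}:
  [1] a ⇒ {s1}
  P completes σ.
Trace ⟨a⟩ through Q, begin at {t0}:
  [1] a ⇒ ∅  — Q cannot continue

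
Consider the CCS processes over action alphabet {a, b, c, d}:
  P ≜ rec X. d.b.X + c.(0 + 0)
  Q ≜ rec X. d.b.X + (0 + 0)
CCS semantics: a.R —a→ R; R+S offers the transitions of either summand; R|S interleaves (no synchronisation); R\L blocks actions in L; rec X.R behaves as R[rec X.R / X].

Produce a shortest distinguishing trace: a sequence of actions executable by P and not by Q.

c

P's transition system — 3 states:
  p0 = rec X. d.b.X + c.(0 + 0) ⊢ =c=> p1, =d=> p2
  p1 = 0 + 0 ⊢ stopped
  p2 = b.(rec X. d.b.X + c.(0 + 0)) ⊢ =b=> p0
Q's transition system — 2 states:
  q0 = rec X. d.b.X + (0 + 0) ⊢ =d=> q1
  q1 = b.(rec X. d.b.X + (0 + 0)) ⊢ =b=> q0
Run σ = ⟨c⟩ on P: start {p0}
  step 1 (c): {p1}
  — P admits the full trace.
Run σ = ⟨c⟩ on Q: start {q0}
  step 1 (c): ∅  — Q cannot continue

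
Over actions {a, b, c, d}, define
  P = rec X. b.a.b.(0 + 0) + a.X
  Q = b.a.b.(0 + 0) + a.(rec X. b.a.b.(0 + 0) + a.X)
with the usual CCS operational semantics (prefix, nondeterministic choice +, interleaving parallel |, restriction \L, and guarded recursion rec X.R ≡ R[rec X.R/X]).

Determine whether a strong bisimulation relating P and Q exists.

P's transition system — 4 states:
  u0 = rec X. b.a.b.(0 + 0) + a.X :: =a=> u0, =b=> u1
  u1 = a.b.(0 + 0) :: =a=> u2
  u2 = b.(0 + 0) :: =b=> u3
  u3 = 0 + 0 :: stopped
Q's transition system — 5 states:
  v0 = b.a.b.(0 + 0) + a.(rec X. b.a.b.(0 + 0) + a.X) :: =a=> v1, =b=> v2
  v1 = rec X. b.a.b.(0 + 0) + a.X :: =a=> v1, =b=> v2
  v2 = a.b.(0 + 0) :: =a=> v3
  v3 = b.(0 + 0) :: =b=> v4
  v4 = 0 + 0 :: stopped
Coarsest stable partition (strong bisimilarity classes):
  B0 = {u0, v0, v1}
  B1 = {u1, v2}
  B2 = {u2, v3}
  B3 = {u3, v4}
u0 ∈ B0, v0 ∈ B0 → same block

YES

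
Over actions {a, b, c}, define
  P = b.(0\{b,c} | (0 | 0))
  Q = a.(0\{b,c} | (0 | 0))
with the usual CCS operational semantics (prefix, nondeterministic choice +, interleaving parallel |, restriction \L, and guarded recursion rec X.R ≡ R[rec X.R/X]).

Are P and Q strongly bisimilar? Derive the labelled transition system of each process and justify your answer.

P's transition system — 2 states:
  p0 = b.(0\{b,c} | (0 | 0)) | =b=> p1
  p1 = 0\{b,c} | (0 | 0) | deadlocked
Q's transition system — 2 states:
  q0 = a.(0\{b,c} | (0 | 0)) | =a=> q1
  q1 = 0\{b,c} | (0 | 0) | deadlocked
Coarsest stable partition (strong bisimilarity classes):
  B0 = {p0}
  B1 = {p1, q1}
  B2 = {q0}
p0 ∈ B0, q0 ∈ B2 → different blocks

not bisimilar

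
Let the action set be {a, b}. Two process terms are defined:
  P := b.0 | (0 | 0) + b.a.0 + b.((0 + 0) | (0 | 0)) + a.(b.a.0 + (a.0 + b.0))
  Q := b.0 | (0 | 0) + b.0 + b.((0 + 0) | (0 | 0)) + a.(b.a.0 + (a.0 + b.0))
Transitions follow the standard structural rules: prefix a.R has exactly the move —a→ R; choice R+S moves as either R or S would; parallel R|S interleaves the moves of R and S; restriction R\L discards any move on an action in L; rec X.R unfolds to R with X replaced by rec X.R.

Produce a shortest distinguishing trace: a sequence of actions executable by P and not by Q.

Reachable graph of P (6 states):
  m0 = b.0 | (0 | 0) + b.a.0 + b.((0 + 0) | (0 | 0)) + a.(b.a.0 + (a.0 + b.0)) :: --a--▸ m1, --b--▸ m2, --b--▸ m3, --b--▸ m4
  m1 = b.a.0 + (a.0 + b.0) :: --a--▸ m5, --b--▸ m4, --b--▸ m5
  m2 = (0 + 0) | (0 | 0) :: deadlocked
  m3 = 0 | (0 | 0) :: deadlocked
  m4 = a.0 :: --a--▸ m5
  m5 = 0 :: deadlocked
Reachable graph of Q (6 states):
  n0 = b.0 | (0 | 0) + b.0 + b.((0 + 0) | (0 | 0)) + a.(b.a.0 + (a.0 + b.0)) :: --a--▸ n1, --b--▸ n2, --b--▸ n3, --b--▸ n4
  n1 = b.a.0 + (a.0 + b.0) :: --a--▸ n3, --b--▸ n3, --b--▸ n5
  n2 = (0 + 0) | (0 | 0) :: deadlocked
  n3 = 0 :: deadlocked
  n4 = 0 | (0 | 0) :: deadlocked
  n5 = a.0 :: --a--▸ n3
Executing ba from P (initial set {m0}):
  after b @ step 1: {m2, m3, m4}
  after a @ step 2: {m5}
  — P admits the full trace.
Executing ba from Q (initial set {n0}):
  after b @ step 1: {n2, n3, n4}
  after a @ step 2: no successor for Q

ba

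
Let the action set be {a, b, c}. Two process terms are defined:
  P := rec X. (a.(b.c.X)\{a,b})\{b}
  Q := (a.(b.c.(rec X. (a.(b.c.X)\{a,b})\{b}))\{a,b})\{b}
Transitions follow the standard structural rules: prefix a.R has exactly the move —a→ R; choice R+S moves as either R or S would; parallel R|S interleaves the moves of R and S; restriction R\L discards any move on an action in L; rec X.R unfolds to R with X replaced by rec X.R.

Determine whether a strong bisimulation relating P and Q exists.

YES

LTS(P): 2 reachable states
  m0 = rec X. (a.(b.c.X)\{a,b})\{b} | —a→ m1
  m1 = (b.c.(rec X. (a.(b.c.X)\{a,b})\{b}))\{a,b}\{b} | (no moves)
LTS(Q): 2 reachable states
  n0 = (a.(b.c.(rec X. (a.(b.c.X)\{a,b})\{b}))\{a,b})\{b} | —a→ n1
  n1 = (b.c.(rec X. (a.(b.c.X)\{a,b})\{b}))\{a,b}\{b} | (no moves)
Coarsest stable partition (strong bisimilarity classes):
  B0 = {m0, n0}
  B1 = {m1, n1}
m0 ∈ B0, n0 ∈ B0 → same block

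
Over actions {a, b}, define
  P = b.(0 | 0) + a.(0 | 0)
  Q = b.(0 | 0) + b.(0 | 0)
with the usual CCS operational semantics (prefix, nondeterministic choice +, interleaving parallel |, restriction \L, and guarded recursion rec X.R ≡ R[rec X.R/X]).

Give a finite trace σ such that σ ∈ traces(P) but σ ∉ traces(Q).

a

LTS(P): 2 reachable states
  s0 = b.(0 | 0) + a.(0 | 0) ⊢ --a--▸ s1, --b--▸ s1
  s1 = 0 | 0 ⊢ deadlocked
LTS(Q): 2 reachable states
  t0 = b.(0 | 0) + b.(0 | 0) ⊢ --b--▸ t1
  t1 = 0 | 0 ⊢ deadlocked
Trace ⟨a⟩ through P, begin at {s0}:
  after a @ step 1: {s1}
  P completes σ.
Trace ⟨a⟩ through Q, begin at {t0}:
  after a @ step 1: ∅  — Q cannot continue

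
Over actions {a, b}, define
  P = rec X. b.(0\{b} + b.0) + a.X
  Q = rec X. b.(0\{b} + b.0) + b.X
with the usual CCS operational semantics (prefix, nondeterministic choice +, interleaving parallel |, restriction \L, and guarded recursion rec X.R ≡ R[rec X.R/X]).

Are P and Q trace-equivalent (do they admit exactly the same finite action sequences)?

traces(P) ≠ traces(Q) — witness ⟨a⟩

P's transition system — 3 states:
  m0 = rec X. b.(0\{b} + b.0) + a.X ⊢ ··a··> m0, ··b··> m1
  m1 = 0\{b} + b.0 ⊢ ··b··> m2
  m2 = 0 ⊢ stopped
Q's transition system — 3 states:
  n0 = rec X. b.(0\{b} + b.0) + b.X ⊢ ··b··> n0, ··b··> n1
  n1 = 0\{b} + b.0 ⊢ ··b··> n2
  n2 = 0 ⊢ stopped
Run σ = ⟨a⟩ on P: start {m0}
  [1] a ⇒ {m0}
  P completes σ.
Run σ = ⟨a⟩ on Q: start {n0}
  [1] a ⇒ ∅  — Q cannot continue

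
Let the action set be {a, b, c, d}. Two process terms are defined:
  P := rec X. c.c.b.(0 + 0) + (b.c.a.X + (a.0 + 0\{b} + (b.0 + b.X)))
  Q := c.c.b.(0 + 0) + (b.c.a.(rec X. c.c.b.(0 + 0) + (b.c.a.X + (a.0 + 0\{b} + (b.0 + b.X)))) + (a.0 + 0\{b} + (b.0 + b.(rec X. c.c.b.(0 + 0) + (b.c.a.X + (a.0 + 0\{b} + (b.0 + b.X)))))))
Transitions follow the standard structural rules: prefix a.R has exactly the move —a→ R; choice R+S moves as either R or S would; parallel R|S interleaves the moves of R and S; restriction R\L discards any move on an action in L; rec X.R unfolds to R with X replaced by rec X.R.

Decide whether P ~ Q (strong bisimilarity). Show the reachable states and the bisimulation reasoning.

LTS(P): 7 reachable states
  m0 = rec X. c.c.b.(0 + 0) + (b.c.a.X + (a.0 + 0\{b} + (b.0 + b.X))) | =a=> m1, =b=> m0, =b=> m1, =b=> m2, =c=> m3
  m1 = 0 | ∅
  m2 = c.a.(rec X. c.c.b.(0 + 0) + (b.c.a.X + (a.0 + 0\{b} + (b.0 + b.X)))) | =c=> m4
  m3 = c.b.(0 + 0) | =c=> m5
  m4 = a.(rec X. c.c.b.(0 + 0) + (b.c.a.X + (a.0 + 0\{b} + (b.0 + b.X)))) | =a=> m0
  m5 = b.(0 + 0) | =b=> m6
  m6 = 0 + 0 | ∅
LTS(Q): 8 reachable states
  n0 = c.c.b.(0 + 0) + (b.c.a.(rec X. c.c.b.(0 + 0) + (b.c.a.X + (a.0 + 0\{b} + (b.0 + b.X)))) + (a.0 + 0\{b} + (b.0 + b.(rec X. c.c.b.(0 + 0) + (b.c.a.X + (a.0 + 0\{b} + (b.0 + b.X))))))) | =a=> n1, =b=> n1, =b=> n2, =b=> n3, =c=> n4
  n1 = 0 | ∅
  n2 = c.a.(rec X. c.c.b.(0 + 0) + (b.c.a.X + (a.0 + 0\{b} + (b.0 + b.X)))) | =c=> n5
  n3 = rec X. c.c.b.(0 + 0) + (b.c.a.X + (a.0 + 0\{b} + (b.0 + b.X))) | =a=> n1, =b=> n1, =b=> n2, =b=> n3, =c=> n4
  n4 = c.b.(0 + 0) | =c=> n6
  n5 = a.(rec X. c.c.b.(0 + 0) + (b.c.a.X + (a.0 + 0\{b} + (b.0 + b.X)))) | =a=> n3
  n6 = b.(0 + 0) | =b=> n7
  n7 = 0 + 0 | ∅
Coarsest stable partition (strong bisimilarity classes):
  B0 = {m0, n0, n3}
  B1 = {m3, n4}
  B2 = {m5, n6}
  B3 = {m1, m6, n1, n7}
  B4 = {m2, n2}
  B5 = {m4, n5}
m0 ∈ B0, n0 ∈ B0 → same block

YES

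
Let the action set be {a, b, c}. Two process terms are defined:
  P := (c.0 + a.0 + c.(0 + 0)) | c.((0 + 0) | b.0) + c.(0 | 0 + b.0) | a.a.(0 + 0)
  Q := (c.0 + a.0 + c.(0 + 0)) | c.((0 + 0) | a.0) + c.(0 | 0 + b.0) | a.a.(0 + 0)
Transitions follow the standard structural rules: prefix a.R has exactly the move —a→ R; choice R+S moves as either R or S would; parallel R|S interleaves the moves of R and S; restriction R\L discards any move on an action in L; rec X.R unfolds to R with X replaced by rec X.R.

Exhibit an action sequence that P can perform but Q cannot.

LTS(P): 17 reachable states
  u0 = (c.0 + a.0 + c.(0 + 0)) | c.((0 + 0) | b.0) + c.(0 | 0 + b.0) | a.a.(0 + 0) ⊢ —a→ u1, —a→ u2, —c→ u1, —c→ u3, —c→ u4, —c→ u5
  u1 = 0 | c.((0 + 0) | b.0) ⊢ —c→ u6
  u2 = c.(0 | 0 + b.0) | a.(0 + 0) ⊢ —a→ u7, —c→ u8
  u3 = (0 + 0) | c.((0 + 0) | b.0) ⊢ —c→ u9
  u4 = (0 | 0 + b.0) | a.a.(0 + 0) ⊢ —a→ u8, —b→ u10
  u5 = (c.0 + a.0 + c.(0 + 0)) | ((0 + 0) | b.0) ⊢ —a→ u6, —b→ u11, —c→ u6, —c→ u9
  u6 = 0 | ((0 + 0) | b.0) ⊢ —b→ u12
  u7 = c.(0 | 0 + b.0) | (0 + 0) ⊢ —c→ u13
  u8 = (0 | 0 + b.0) | a.(0 + 0) ⊢ —a→ u13, —b→ u14
  u9 = (0 + 0) | ((0 + 0) | b.0) ⊢ —b→ u15
  u10 = 0 | a.a.(0 + 0) ⊢ —a→ u14
  u11 = (c.0 + a.0 + c.(0 + 0)) | ((0 + 0) | 0) ⊢ —a→ u12, —c→ u12, —c→ u15
  u12 = 0 | ((0 + 0) | 0) ⊢ stopped
  u13 = (0 | 0 + b.0) | (0 + 0) ⊢ —b→ u16
  u14 = 0 | a.(0 + 0) ⊢ —a→ u16
  u15 = (0 + 0) | ((0 + 0) | 0) ⊢ stopped
  u16 = 0 | (0 + 0) ⊢ stopped
LTS(Q): 17 reachable states
  v0 = (c.0 + a.0 + c.(0 + 0)) | c.((0 + 0) | a.0) + c.(0 | 0 + b.0) | a.a.(0 + 0) ⊢ —a→ v1, —a→ v2, —c→ v1, —c→ v3, —c→ v4, —c→ v5
  v1 = 0 | c.((0 + 0) | a.0) ⊢ —c→ v6
  v2 = c.(0 | 0 + b.0) | a.(0 + 0) ⊢ —a→ v7, —c→ v8
  v3 = (0 + 0) | c.((0 + 0) | a.0) ⊢ —c→ v9
  v4 = (0 | 0 + b.0) | a.a.(0 + 0) ⊢ —a→ v8, —b→ v10
  v5 = (c.0 + a.0 + c.(0 + 0)) | ((0 + 0) | a.0) ⊢ —a→ v11, —a→ v6, —c→ v6, —c→ v9
  v6 = 0 | ((0 + 0) | a.0) ⊢ —a→ v12
  v7 = c.(0 | 0 + b.0) | (0 + 0) ⊢ —c→ v13
  v8 = (0 | 0 + b.0) | a.(0 + 0) ⊢ —a→ v13, —b→ v14
  v9 = (0 + 0) | ((0 + 0) | a.0) ⊢ —a→ v15
  v10 = 0 | a.a.(0 + 0) ⊢ —a→ v14
  v11 = (c.0 + a.0 + c.(0 + 0)) | ((0 + 0) | 0) ⊢ —a→ v12, —c→ v12, —c→ v15
  v12 = 0 | ((0 + 0) | 0) ⊢ stopped
  v13 = (0 | 0 + b.0) | (0 + 0) ⊢ —b→ v16
  v14 = 0 | a.(0 + 0) ⊢ —a→ v16
  v15 = (0 + 0) | ((0 + 0) | 0) ⊢ stopped
  v16 = 0 | (0 + 0) ⊢ stopped
Run σ = ⟨ccb⟩ on P: start {u0}
  [1] c ⇒ {u1, u3, u4, u5}
  [2] c ⇒ {u6, u9}
  [3] b ⇒ {u12, u15}
  P completes σ.
Run σ = ⟨ccb⟩ on Q: start {v0}
  [1] c ⇒ {v1, v3, v4, v5}
  [2] c ⇒ {v6, v9}
  [3] b ⇒ ∅  — Q cannot continue

ccb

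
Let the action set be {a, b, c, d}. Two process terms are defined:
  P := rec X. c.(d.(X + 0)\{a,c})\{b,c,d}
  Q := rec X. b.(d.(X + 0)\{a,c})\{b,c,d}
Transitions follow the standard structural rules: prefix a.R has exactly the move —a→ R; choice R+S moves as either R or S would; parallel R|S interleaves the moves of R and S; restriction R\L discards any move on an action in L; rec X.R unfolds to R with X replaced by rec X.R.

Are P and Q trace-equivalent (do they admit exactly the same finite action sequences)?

LTS(P): 2 reachable states
  m0 = rec X. c.(d.(X + 0)\{a,c})\{b,c,d} :: --c--▸ m1
  m1 = (d.((rec X. c.(d.(X + 0)\{a,c})\{b,c,d}) + 0)\{a,c})\{b,c,d} :: ·
LTS(Q): 2 reachable states
  n0 = rec X. b.(d.(X + 0)\{a,c})\{b,c,d} :: --b--▸ n1
  n1 = (d.((rec X. b.(d.(X + 0)\{a,c})\{b,c,d}) + 0)\{a,c})\{b,c,d} :: ·
Run σ = ⟨c⟩ on P: start {m0}
  after c @ step 1: {m1}
  P completes σ.
Run σ = ⟨c⟩ on Q: start {n0}
  after c @ step 1: no successor for Q

traces(P) ≠ traces(Q) — witness ⟨c⟩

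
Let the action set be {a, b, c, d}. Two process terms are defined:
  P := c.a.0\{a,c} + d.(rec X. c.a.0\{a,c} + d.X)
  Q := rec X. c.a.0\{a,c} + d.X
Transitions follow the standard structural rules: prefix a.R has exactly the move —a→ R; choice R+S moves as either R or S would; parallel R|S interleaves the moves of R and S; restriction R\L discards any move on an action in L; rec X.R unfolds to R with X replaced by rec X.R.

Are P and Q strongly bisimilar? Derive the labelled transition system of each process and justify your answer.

YES

Reachable graph of P (4 states):
  m0 = c.a.0\{a,c} + d.(rec X. c.a.0\{a,c} + d.X) | —c→ m1, —d→ m2
  m1 = a.0\{a,c} | —a→ m3
  m2 = rec X. c.a.0\{a,c} + d.X | —c→ m1, —d→ m2
  m3 = 0\{a,c} | ·
Reachable graph of Q (3 states):
  n0 = rec X. c.a.0\{a,c} + d.X | —c→ n1, —d→ n0
  n1 = a.0\{a,c} | —a→ n2
  n2 = 0\{a,c} | ·
Bisimilarity quotient blocks:
  B0 = {m0, m2, n0}
  B1 = {m1, n1}
  B2 = {m3, n2}
m0 ∈ B0, n0 ∈ B0 → same block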